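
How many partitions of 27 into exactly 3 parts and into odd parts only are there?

19

Listing the qualifying partitions of 27:
25,1,1
23,3,1
21,5,1
21,3,3
19,7,1
19,5,3
17,9,1
17,7,3
17,5,5
15,11,1
15,9,3
15,7,5
13,13,1
13,11,3
13,9,5
13,7,7
11,11,5
11,9,7
9,9,9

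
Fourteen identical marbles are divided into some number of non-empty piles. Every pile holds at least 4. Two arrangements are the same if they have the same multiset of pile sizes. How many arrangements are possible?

They are:
14
10, 4
9, 5
8, 6
7, 7
6, 4, 4
5, 5, 4
Counting gives 7.

7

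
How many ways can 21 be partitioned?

792

Systematic enumeration (by largest part, then next-largest, …) yields 792.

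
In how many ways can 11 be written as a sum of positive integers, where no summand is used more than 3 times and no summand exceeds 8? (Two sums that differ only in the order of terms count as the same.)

34

A partial list (first 12 by largest part):
8, 3
8, 2, 1
8, 1, 1, 1
7, 4
7, 3, 1
7, 2, 2
7, 2, 1, 1
6, 5
6, 4, 1
6, 3, 2
6, 3, 1, 1
6, 2, 2, 1
…and 22 more, for 34 total.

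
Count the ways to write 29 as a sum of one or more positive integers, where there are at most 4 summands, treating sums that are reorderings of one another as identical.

270

Direct enumeration gives 270 partitions.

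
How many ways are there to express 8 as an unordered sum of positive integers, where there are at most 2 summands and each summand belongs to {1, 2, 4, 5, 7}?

2

The partitions of 8 that satisfy the conditions:
7, 1
4, 4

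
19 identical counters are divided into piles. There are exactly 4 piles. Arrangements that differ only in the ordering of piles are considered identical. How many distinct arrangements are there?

54

A partial list (first 12 by largest part):
16,1,1,1
15,2,1,1
14,3,1,1
14,2,2,1
13,4,1,1
13,3,2,1
13,2,2,2
12,5,1,1
12,4,2,1
12,3,3,1
12,3,2,2
11,6,1,1
…and 42 more, for 54 total.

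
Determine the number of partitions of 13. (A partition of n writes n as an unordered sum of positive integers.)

Counting exhaustively, 101 partitions satisfy the conditions.

101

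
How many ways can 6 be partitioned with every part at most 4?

9

Enumerating:
4 + 2
4 + 1 + 1
3 + 3
3 + 2 + 1
3 + 1 + 1 + 1
2 + 2 + 2
2 + 2 + 1 + 1
2 + 1 + 1 + 1 + 1
1 + 1 + 1 + 1 + 1 + 1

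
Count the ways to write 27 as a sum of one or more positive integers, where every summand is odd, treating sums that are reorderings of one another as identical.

192

There are 192 such partitions.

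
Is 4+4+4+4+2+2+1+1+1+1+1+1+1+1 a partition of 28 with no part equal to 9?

Yes

The parts sum to 28, and the condition 'no summand equals 9' holds.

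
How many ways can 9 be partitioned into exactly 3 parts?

7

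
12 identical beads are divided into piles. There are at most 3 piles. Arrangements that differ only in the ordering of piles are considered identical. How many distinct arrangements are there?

Listing the qualifying partitions of 12:
12
11+1
10+2
10+1+1
9+3
9+2+1
8+4
8+3+1
8+2+2
7+5
7+4+1
7+3+2
6+6
6+5+1
6+4+2
6+3+3
5+5+2
5+4+3
4+4+4

19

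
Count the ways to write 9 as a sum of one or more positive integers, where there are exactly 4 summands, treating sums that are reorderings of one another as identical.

Enumerating:
6+1+1+1
5+2+1+1
4+3+1+1
4+2+2+1
3+3+2+1
3+2+2+2

6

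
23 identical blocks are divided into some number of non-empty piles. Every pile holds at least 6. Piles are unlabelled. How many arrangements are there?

12

Listing the qualifying partitions of 23:
23
6 + 17
7 + 16
8 + 15
9 + 14
10 + 13
11 + 12
6 + 6 + 11
6 + 7 + 10
6 + 8 + 9
7 + 7 + 9
7 + 8 + 8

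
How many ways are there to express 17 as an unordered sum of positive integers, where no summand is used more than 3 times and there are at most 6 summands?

147

Enumerating by decreasing first part gives 147 partitions in all.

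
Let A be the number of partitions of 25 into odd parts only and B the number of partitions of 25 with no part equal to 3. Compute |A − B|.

814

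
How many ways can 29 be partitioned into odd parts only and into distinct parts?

Enumerating:
29
1 + 3 + 25
1 + 5 + 23
1 + 7 + 21
3 + 5 + 21
1 + 9 + 19
3 + 7 + 19
1 + 11 + 17
3 + 9 + 17
5 + 7 + 17
1 + 13 + 15
3 + 11 + 15
5 + 9 + 15
5 + 11 + 13
7 + 9 + 13
1 + 3 + 5 + 7 + 13
1 + 3 + 5 + 9 + 11

17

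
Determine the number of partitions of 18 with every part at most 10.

340

Systematic enumeration (by largest part, then next-largest, …) yields 340.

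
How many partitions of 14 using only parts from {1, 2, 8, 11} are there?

14

Enumerating:
11+2+1
11+1+1+1
8+2+2+2
8+2+2+1+1
8+2+1+1+1+1
8+1+1+1+1+1+1
2+2+2+2+2+2+2
2+2+2+2+2+2+1+1
2+2+2+2+2+1+1+1+1
2+2+2+2+1+1+1+1+1+1
2+2+2+1+1+1+1+1+1+1+1
2+2+1+1+1+1+1+1+1+1+1+1
2+1+1+1+1+1+1+1+1+1+1+1+1
1+1+1+1+1+1+1+1+1+1+1+1+1+1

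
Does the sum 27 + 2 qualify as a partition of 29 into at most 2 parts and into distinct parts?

The parts sum to 29, and the condition 'there are at most 2 summands' holds; the condition 'all summands are distinct' holds.

Yes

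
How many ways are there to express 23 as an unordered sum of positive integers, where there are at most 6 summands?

A full systematic count gives 454.

454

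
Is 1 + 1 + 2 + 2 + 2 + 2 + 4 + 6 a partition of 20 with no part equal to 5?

Yes

The parts sum to 20, and the condition 'no summand equals 5' holds.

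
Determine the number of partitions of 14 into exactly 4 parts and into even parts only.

3

The partitions of 14 that satisfy the conditions:
8, 2, 2, 2
6, 4, 2, 2
4, 4, 4, 2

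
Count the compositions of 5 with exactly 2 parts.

4

A composition of 5 into 2 positive parts is chosen by placing 1 dividers among the 4 gaps between 5 units: C(4,1) = 4.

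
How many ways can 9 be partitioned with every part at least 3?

The partitions of 9 that satisfy the conditions:
9
6+3
5+4
3+3+3
That's 4 in total.

4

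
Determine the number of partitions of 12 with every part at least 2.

Enumerating:
12
2,10
3,9
4,8
2,2,8
5,7
2,3,7
6,6
2,4,6
3,3,6
2,2,2,6
2,5,5
3,4,5
2,2,3,5
4,4,4
2,2,4,4
2,3,3,4
2,2,2,2,4
3,3,3,3
2,2,2,3,3
2,2,2,2,2,2
That's 21 in total.

21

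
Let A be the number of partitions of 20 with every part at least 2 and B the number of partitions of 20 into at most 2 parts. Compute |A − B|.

Partitions of 20 with every part at least 2: 137.
Partitions of 20 into at most 2 parts: 11.
|137 − 11| = 126.

126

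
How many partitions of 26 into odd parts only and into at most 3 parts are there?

Enumerating:
1+25
3+23
5+21
7+19
9+17
11+15
13+13

7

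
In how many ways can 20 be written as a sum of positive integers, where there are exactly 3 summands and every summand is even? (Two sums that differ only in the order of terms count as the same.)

Listing the qualifying partitions of 20:
16,2,2
14,4,2
12,6,2
12,4,4
10,8,2
10,6,4
8,8,4
8,6,6

8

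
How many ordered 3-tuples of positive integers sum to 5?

A composition of 5 into 3 positive parts is chosen by placing 2 dividers among the 4 gaps between 5 units: C(4,2) = 6.

6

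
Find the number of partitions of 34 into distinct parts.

Enumerating by decreasing first part gives 512 partitions in all.

512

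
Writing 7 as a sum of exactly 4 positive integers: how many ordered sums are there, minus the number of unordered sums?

Compositions: C(6,3) = 20.
Partitions of 7 into exactly 4 parts: 3.
Difference: 20 − 3 = 17.

17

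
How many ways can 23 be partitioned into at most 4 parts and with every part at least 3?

61

A partial list (first 12 by largest part):
23
3,20
4,19
5,18
6,17
3,3,17
7,16
3,4,16
8,15
3,5,15
4,4,15
9,14
…and 49 more, for 61 total.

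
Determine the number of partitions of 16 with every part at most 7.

164

A full systematic count gives 164.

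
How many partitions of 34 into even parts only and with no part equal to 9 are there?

There are 297 such partitions.

297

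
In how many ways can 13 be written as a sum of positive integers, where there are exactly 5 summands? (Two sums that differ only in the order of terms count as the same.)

18

Listing the qualifying partitions of 13:
1+1+1+1+9
1+1+1+2+8
1+1+1+3+7
1+1+2+2+7
1+1+1+4+6
1+1+2+3+6
1+2+2+2+6
1+1+1+5+5
1+1+2+4+5
1+1+3+3+5
1+2+2+3+5
2+2+2+2+5
1+1+3+4+4
1+2+2+4+4
1+2+3+3+4
2+2+2+3+4
1+3+3+3+3
2+2+3+3+3
That's 18 in total.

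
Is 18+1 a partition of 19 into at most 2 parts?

Yes

The parts sum to 19, and the condition 'there are at most 2 summands' holds.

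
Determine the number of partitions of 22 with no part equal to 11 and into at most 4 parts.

120

Counting exhaustively, 120 partitions satisfy the conditions.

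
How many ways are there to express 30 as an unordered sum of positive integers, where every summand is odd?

296

There are 296 such partitions.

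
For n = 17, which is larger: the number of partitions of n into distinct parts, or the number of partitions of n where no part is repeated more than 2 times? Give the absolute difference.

70

Partitions of 17 into distinct parts: 38.
Partitions of 17 where no part is repeated more than 2 times: 108.
|38 − 108| = 70.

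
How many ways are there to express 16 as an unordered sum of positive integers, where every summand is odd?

32

There are too many to list fully; the first 12 (by largest part) are:
15 + 1
13 + 3
13 + 1 + 1 + 1
11 + 5
11 + 3 + 1 + 1
11 + 1 + 1 + 1 + 1 + 1
9 + 7
9 + 5 + 1 + 1
9 + 3 + 3 + 1
9 + 3 + 1 + 1 + 1 + 1
9 + 1 + 1 + 1 + 1 + 1 + 1 + 1
7 + 7 + 1 + 1
…and 20 more, for 32 total.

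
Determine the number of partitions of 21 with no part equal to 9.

715

Enumerating by decreasing first part gives 715 partitions in all.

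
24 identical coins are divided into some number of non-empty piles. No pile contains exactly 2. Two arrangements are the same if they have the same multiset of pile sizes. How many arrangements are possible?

573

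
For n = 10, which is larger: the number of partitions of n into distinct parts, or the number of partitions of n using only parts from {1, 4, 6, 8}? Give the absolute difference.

Partitions of 10 into distinct parts: 10.
Partitions of 10 using only parts from {1, 4, 6, 8}: 6.
|10 − 6| = 4.

4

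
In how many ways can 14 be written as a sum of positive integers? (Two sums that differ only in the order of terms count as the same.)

135

Direct enumeration gives 135 partitions.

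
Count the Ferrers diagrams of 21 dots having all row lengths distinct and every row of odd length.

They are:
21
1, 3, 17
1, 5, 15
1, 7, 13
3, 5, 13
1, 9, 11
3, 7, 11
5, 7, 9
That's 8 in total.

8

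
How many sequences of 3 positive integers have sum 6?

10

A composition of 6 into 3 positive parts is chosen by placing 2 dividers among the 5 gaps between 6 units: C(5,2) = 10.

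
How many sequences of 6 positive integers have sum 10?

A composition of 10 into 6 positive parts is chosen by placing 5 dividers among the 9 gaps between 10 units: C(9,5) = 126.

126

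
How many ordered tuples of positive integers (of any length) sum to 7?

There are 6 gaps and each independently is a cut or not, giving 2^6 = 64.

64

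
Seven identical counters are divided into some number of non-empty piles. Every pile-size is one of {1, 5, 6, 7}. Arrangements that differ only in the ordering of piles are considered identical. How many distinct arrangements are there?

4

They are:
7
1+6
1+1+5
1+1+1+1+1+1+1
Counting gives 4.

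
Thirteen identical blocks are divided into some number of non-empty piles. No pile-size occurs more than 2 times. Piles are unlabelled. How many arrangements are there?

44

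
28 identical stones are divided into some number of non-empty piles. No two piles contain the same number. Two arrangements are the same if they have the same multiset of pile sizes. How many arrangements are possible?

222

Counting exhaustively, 222 partitions satisfy the conditions.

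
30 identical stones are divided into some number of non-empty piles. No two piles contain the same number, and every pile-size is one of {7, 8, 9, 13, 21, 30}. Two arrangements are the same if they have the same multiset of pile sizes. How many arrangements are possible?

3

Enumerating:
30
21, 9
13, 9, 8
Counting gives 3.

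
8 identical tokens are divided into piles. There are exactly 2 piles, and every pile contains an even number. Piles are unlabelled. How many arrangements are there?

Enumerating:
6 + 2
4 + 4

2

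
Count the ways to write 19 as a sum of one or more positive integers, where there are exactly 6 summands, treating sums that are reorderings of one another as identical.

Direct enumeration gives 71 partitions.

71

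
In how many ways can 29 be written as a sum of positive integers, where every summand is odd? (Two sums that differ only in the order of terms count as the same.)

Counting exhaustively, 256 partitions satisfy the conditions.

256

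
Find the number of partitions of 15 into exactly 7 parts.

The partitions of 15 that satisfy the conditions:
9,1,1,1,1,1,1
8,2,1,1,1,1,1
7,3,1,1,1,1,1
7,2,2,1,1,1,1
6,4,1,1,1,1,1
6,3,2,1,1,1,1
6,2,2,2,1,1,1
5,5,1,1,1,1,1
5,4,2,1,1,1,1
5,3,3,1,1,1,1
5,3,2,2,1,1,1
5,2,2,2,2,1,1
4,4,3,1,1,1,1
4,4,2,2,1,1,1
4,3,3,2,1,1,1
4,3,2,2,2,1,1
4,2,2,2,2,2,1
3,3,3,3,1,1,1
3,3,3,2,2,1,1
3,3,2,2,2,2,1
3,2,2,2,2,2,2
That's 21 in total.

21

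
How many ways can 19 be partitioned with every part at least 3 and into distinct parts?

17

Listing the qualifying partitions of 19:
19
16,3
15,4
14,5
13,6
12,7
12,4,3
11,8
11,5,3
10,9
10,6,3
10,5,4
9,7,3
9,6,4
8,7,4
8,6,5
7,5,4,3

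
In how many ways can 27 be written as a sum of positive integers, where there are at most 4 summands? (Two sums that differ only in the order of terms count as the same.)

Counting exhaustively, 225 partitions satisfy the conditions.

225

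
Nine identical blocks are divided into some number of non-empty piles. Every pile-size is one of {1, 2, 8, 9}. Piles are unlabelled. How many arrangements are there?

7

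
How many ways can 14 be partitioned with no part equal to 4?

Direct enumeration gives 93 partitions.

93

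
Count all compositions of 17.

65536

Each of the 16 gaps between 17 units is either a break or not: 2^16 = 65536.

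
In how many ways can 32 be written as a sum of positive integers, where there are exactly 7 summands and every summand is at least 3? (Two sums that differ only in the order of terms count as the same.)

49

A partial list (first 12 by largest part):
14+3+3+3+3+3+3
13+4+3+3+3+3+3
12+5+3+3+3+3+3
12+4+4+3+3+3+3
11+6+3+3+3+3+3
11+5+4+3+3+3+3
11+4+4+4+3+3+3
10+7+3+3+3+3+3
10+6+4+3+3+3+3
10+5+5+3+3+3+3
10+5+4+4+3+3+3
10+4+4+4+4+3+3
…and 37 more, for 49 total.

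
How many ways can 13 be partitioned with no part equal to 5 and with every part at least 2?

17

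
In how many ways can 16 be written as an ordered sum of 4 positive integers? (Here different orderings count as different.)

By stars and bars with positive parts, the count is C(15,3) = 455.

455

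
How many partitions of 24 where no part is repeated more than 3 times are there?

722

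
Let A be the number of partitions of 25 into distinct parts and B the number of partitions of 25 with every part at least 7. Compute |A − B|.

131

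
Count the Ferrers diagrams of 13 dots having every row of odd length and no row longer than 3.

5

Enumerating:
1+3+3+3+3
1+1+1+1+3+3+3
1+1+1+1+1+1+1+3+3
1+1+1+1+1+1+1+1+1+1+3
1+1+1+1+1+1+1+1+1+1+1+1+1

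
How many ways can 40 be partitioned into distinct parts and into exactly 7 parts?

65

There are too many to list fully; the first 12 (by largest part) are:
1 + 2 + 3 + 4 + 5 + 6 + 19
1 + 2 + 3 + 4 + 5 + 7 + 18
1 + 2 + 3 + 4 + 5 + 8 + 17
1 + 2 + 3 + 4 + 6 + 7 + 17
1 + 2 + 3 + 4 + 5 + 9 + 16
1 + 2 + 3 + 4 + 6 + 8 + 16
1 + 2 + 3 + 5 + 6 + 7 + 16
1 + 2 + 3 + 4 + 5 + 10 + 15
1 + 2 + 3 + 4 + 6 + 9 + 15
1 + 2 + 3 + 4 + 7 + 8 + 15
1 + 2 + 3 + 5 + 6 + 8 + 15
1 + 2 + 4 + 5 + 6 + 7 + 15
…and 53 more, for 65 total.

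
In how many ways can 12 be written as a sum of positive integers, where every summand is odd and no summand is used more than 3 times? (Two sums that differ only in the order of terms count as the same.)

8

Listing the qualifying partitions of 12:
11 + 1
9 + 3
9 + 1 + 1 + 1
7 + 5
7 + 3 + 1 + 1
5 + 5 + 1 + 1
5 + 3 + 3 + 1
3 + 3 + 3 + 1 + 1 + 1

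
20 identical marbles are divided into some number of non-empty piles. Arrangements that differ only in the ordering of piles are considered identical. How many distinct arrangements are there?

627

Systematic enumeration (by largest part, then next-largest, …) yields 627.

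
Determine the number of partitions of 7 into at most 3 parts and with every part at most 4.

Listing the qualifying partitions of 7:
4 + 3
4 + 2 + 1
3 + 3 + 1
3 + 2 + 2
That's 4 in total.

4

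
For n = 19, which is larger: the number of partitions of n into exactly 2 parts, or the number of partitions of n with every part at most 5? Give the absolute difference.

Partitions of 19 into exactly 2 parts: 9.
Partitions of 19 with every part at most 5: 164.
|9 − 164| = 155.

155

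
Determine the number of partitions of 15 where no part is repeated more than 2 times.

There are too many to list fully; the first 12 (by largest part) are:
15
14+1
13+2
13+1+1
12+3
12+2+1
11+4
11+3+1
11+2+2
11+2+1+1
10+5
10+4+1
…and 58 more, for 70 total.

70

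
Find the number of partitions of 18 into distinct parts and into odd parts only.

5

Listing the qualifying partitions of 18:
1,17
3,15
5,13
7,11
1,3,5,9
That's 5 in total.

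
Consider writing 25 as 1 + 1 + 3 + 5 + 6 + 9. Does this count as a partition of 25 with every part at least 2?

The parts sum to 25, and the condition 'every summand is at least 2' is violated.

No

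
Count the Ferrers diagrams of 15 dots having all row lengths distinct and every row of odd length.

4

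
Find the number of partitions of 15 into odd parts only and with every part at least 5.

2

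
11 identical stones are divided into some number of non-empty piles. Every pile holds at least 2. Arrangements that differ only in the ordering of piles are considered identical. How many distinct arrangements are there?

14

The partitions of 11 that satisfy the conditions:
11
9 + 2
8 + 3
7 + 4
7 + 2 + 2
6 + 5
6 + 3 + 2
5 + 4 + 2
5 + 3 + 3
5 + 2 + 2 + 2
4 + 4 + 3
4 + 3 + 2 + 2
3 + 3 + 3 + 2
3 + 2 + 2 + 2 + 2
That's 14 in total.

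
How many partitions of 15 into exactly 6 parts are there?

26

There are too many to list fully; the first 12 (by largest part) are:
10+1+1+1+1+1
9+2+1+1+1+1
8+3+1+1+1+1
8+2+2+1+1+1
7+4+1+1+1+1
7+3+2+1+1+1
7+2+2+2+1+1
6+5+1+1+1+1
6+4+2+1+1+1
6+3+3+1+1+1
6+3+2+2+1+1
6+2+2+2+2+1
…and 14 more, for 26 total.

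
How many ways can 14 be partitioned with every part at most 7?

A full systematic count gives 105.

105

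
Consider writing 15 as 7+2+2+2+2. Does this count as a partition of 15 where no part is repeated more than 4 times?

Yes

The parts sum to 15, and the condition 'no summand is used more than 4 times' holds.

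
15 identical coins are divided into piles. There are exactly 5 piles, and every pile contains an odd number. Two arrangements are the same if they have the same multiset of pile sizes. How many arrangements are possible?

7

Enumerating:
11,1,1,1,1
9,3,1,1,1
7,5,1,1,1
7,3,3,1,1
5,5,3,1,1
5,3,3,3,1
3,3,3,3,3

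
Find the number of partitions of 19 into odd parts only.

A partial list (first 12 by largest part):
19
1+1+17
1+3+15
1+1+1+1+15
1+5+13
3+3+13
1+1+1+3+13
1+1+1+1+1+1+13
1+7+11
3+5+11
1+1+1+5+11
1+1+3+3+11
…and 42 more, for 54 total.

54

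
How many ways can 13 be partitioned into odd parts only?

Enumerating:
13
11, 1, 1
9, 3, 1
9, 1, 1, 1, 1
7, 5, 1
7, 3, 3
7, 3, 1, 1, 1
7, 1, 1, 1, 1, 1, 1
5, 5, 3
5, 5, 1, 1, 1
5, 3, 3, 1, 1
5, 3, 1, 1, 1, 1, 1
5, 1, 1, 1, 1, 1, 1, 1, 1
3, 3, 3, 3, 1
3, 3, 3, 1, 1, 1, 1
3, 3, 1, 1, 1, 1, 1, 1, 1
3, 1, 1, 1, 1, 1, 1, 1, 1, 1, 1
1, 1, 1, 1, 1, 1, 1, 1, 1, 1, 1, 1, 1
Counting gives 18.

18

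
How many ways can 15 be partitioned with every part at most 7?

There are 131 such partitions.

131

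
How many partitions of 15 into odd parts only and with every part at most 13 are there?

26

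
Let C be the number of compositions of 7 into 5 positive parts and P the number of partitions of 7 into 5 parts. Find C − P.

Compositions: C(6,4) = 15.
Unordered (partitions into 5 parts): 2.
Difference: 15 − 2 = 13.

13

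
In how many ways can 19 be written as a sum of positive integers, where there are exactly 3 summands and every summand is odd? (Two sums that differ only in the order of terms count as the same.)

10

The partitions of 19 that satisfy the conditions:
17,1,1
15,3,1
13,5,1
13,3,3
11,7,1
11,5,3
9,9,1
9,7,3
9,5,5
7,7,5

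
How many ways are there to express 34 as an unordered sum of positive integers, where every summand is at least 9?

The partitions of 34 that satisfy the conditions:
34
25, 9
24, 10
23, 11
22, 12
21, 13
20, 14
19, 15
18, 16
17, 17
16, 9, 9
15, 10, 9
14, 11, 9
14, 10, 10
13, 12, 9
13, 11, 10
12, 12, 10
12, 11, 11

18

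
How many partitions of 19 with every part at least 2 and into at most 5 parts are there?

Systematic enumeration (by largest part, then next-largest, …) yields 80.

80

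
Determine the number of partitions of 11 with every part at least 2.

Listing the qualifying partitions of 11:
11
9+2
8+3
7+4
7+2+2
6+5
6+3+2
5+4+2
5+3+3
5+2+2+2
4+4+3
4+3+2+2
3+3+3+2
3+2+2+2+2

14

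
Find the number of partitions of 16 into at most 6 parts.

There are 136 such partitions.

136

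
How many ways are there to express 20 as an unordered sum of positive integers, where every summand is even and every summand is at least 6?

5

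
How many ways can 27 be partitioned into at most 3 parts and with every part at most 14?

26

There are too many to list fully; the first 12 (by largest part) are:
14 + 13
14 + 12 + 1
14 + 11 + 2
14 + 10 + 3
14 + 9 + 4
14 + 8 + 5
14 + 7 + 6
13 + 13 + 1
13 + 12 + 2
13 + 11 + 3
13 + 10 + 4
13 + 9 + 5
…and 14 more, for 26 total.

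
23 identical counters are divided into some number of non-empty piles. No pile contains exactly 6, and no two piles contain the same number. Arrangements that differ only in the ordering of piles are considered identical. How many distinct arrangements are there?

Systematic enumeration (by largest part, then next-largest, …) yields 75.

75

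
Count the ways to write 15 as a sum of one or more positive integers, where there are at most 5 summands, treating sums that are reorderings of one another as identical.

Enumerating by decreasing first part gives 84 partitions in all.

84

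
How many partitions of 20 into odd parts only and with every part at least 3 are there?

10

They are:
17, 3
15, 5
13, 7
11, 9
11, 3, 3, 3
9, 5, 3, 3
7, 7, 3, 3
7, 5, 5, 3
5, 5, 5, 5
5, 3, 3, 3, 3, 3
That's 10 in total.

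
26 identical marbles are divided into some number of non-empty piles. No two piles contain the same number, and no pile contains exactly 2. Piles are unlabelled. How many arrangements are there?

95

Direct enumeration gives 95 partitions.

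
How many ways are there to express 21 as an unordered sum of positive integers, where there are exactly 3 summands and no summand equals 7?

There are too many to list fully; the first 12 (by largest part) are:
19+1+1
18+2+1
17+3+1
17+2+2
16+4+1
16+3+2
15+5+1
15+4+2
15+3+3
14+6+1
14+5+2
14+4+3
…and 18 more, for 30 total.

30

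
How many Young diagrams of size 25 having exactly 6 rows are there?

There are 235 such partitions.

235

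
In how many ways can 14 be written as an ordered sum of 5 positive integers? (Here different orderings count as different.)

Place 4 bars in the 13 internal gaps of a row of 14 dots: C(13,4) = 715.

715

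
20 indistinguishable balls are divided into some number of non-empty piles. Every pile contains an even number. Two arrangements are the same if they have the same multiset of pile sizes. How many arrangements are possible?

42

There are too many to list fully; the first 12 (by largest part) are:
20
18,2
16,4
16,2,2
14,6
14,4,2
14,2,2,2
12,8
12,6,2
12,4,4
12,4,2,2
12,2,2,2,2
…and 30 more, for 42 total.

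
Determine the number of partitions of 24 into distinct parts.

122

Enumerating by decreasing first part gives 122 partitions in all.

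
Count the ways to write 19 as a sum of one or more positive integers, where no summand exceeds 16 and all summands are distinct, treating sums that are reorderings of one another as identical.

A partial list (first 12 by largest part):
16 + 3
16 + 2 + 1
15 + 4
15 + 3 + 1
14 + 5
14 + 4 + 1
14 + 3 + 2
13 + 6
13 + 5 + 1
13 + 4 + 2
13 + 3 + 2 + 1
12 + 7
…and 39 more, for 51 total.

51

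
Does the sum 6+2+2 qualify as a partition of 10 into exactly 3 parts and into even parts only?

Yes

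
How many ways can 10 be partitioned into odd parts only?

Enumerating:
9+1
7+3
7+1+1+1
5+5
5+3+1+1
5+1+1+1+1+1
3+3+3+1
3+3+1+1+1+1
3+1+1+1+1+1+1+1
1+1+1+1+1+1+1+1+1+1
That's 10 in total.

10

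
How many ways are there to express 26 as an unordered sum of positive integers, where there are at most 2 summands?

The partitions of 26 that satisfy the conditions:
26
25,1
24,2
23,3
22,4
21,5
20,6
19,7
18,8
17,9
16,10
15,11
14,12
13,13

14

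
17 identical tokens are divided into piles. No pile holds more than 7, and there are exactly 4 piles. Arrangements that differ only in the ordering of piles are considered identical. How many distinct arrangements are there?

16

The partitions of 17 that satisfy the conditions:
7, 7, 2, 1
7, 6, 3, 1
7, 6, 2, 2
7, 5, 4, 1
7, 5, 3, 2
7, 4, 4, 2
7, 4, 3, 3
6, 6, 4, 1
6, 6, 3, 2
6, 5, 5, 1
6, 5, 4, 2
6, 5, 3, 3
6, 4, 4, 3
5, 5, 5, 2
5, 5, 4, 3
5, 4, 4, 4
Counting gives 16.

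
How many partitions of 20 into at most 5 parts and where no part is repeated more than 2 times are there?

Enumerating by decreasing first part gives 159 partitions in all.

159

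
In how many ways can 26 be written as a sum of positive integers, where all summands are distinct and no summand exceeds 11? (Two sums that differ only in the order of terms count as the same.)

A partial list (first 12 by largest part):
11, 10, 5
11, 10, 4, 1
11, 10, 3, 2
11, 9, 6
11, 9, 5, 1
11, 9, 4, 2
11, 9, 3, 2, 1
11, 8, 7
11, 8, 6, 1
11, 8, 5, 2
11, 8, 4, 3
11, 8, 4, 2, 1
…and 47 more, for 59 total.

59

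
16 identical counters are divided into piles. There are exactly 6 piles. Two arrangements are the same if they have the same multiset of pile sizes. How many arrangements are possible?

A partial list (first 12 by largest part):
11, 1, 1, 1, 1, 1
10, 2, 1, 1, 1, 1
9, 3, 1, 1, 1, 1
9, 2, 2, 1, 1, 1
8, 4, 1, 1, 1, 1
8, 3, 2, 1, 1, 1
8, 2, 2, 2, 1, 1
7, 5, 1, 1, 1, 1
7, 4, 2, 1, 1, 1
7, 3, 3, 1, 1, 1
7, 3, 2, 2, 1, 1
7, 2, 2, 2, 2, 1
…and 23 more, for 35 total.

35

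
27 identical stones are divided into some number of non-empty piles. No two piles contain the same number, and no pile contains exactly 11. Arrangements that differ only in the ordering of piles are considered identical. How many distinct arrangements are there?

163

Enumerating by decreasing first part gives 163 partitions in all.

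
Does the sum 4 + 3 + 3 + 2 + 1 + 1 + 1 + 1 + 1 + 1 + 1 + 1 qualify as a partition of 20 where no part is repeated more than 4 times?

No

The parts sum to 20, and the condition 'no summand is used more than 4 times' is violated.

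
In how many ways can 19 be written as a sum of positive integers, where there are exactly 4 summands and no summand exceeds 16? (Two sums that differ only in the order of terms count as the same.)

54

There are too many to list fully; the first 12 (by largest part) are:
16,1,1,1
15,2,1,1
14,3,1,1
14,2,2,1
13,4,1,1
13,3,2,1
13,2,2,2
12,5,1,1
12,4,2,1
12,3,3,1
12,3,2,2
11,6,1,1
…and 42 more, for 54 total.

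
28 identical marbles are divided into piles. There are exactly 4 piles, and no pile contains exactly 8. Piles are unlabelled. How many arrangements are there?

136

Direct enumeration gives 136 partitions.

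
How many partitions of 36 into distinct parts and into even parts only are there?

There are too many to list fully; the first 12 (by largest part) are:
36
34,2
32,4
30,6
30,4,2
28,8
28,6,2
26,10
26,8,2
26,6,4
24,12
24,10,2
…and 34 more, for 46 total.

46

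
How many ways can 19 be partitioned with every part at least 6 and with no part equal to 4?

6

They are:
19
13,6
12,7
11,8
10,9
7,6,6
That's 6 in total.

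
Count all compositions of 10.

512

The number of compositions of n is 2^(n−1); here 2^9 = 512.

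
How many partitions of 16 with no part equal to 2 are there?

Counting exhaustively, 96 partitions satisfy the conditions.

96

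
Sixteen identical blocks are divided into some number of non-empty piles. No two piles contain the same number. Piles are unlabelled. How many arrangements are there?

32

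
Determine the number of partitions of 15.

Direct enumeration gives 176 partitions.

176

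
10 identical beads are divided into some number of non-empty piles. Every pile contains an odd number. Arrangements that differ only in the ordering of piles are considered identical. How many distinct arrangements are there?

The partitions of 10 that satisfy the conditions:
9+1
7+3
7+1+1+1
5+5
5+3+1+1
5+1+1+1+1+1
3+3+3+1
3+3+1+1+1+1
3+1+1+1+1+1+1+1
1+1+1+1+1+1+1+1+1+1
Counting gives 10.

10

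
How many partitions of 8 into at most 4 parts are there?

The partitions of 8 that satisfy the conditions:
8
7 + 1
6 + 2
6 + 1 + 1
5 + 3
5 + 2 + 1
5 + 1 + 1 + 1
4 + 4
4 + 3 + 1
4 + 2 + 2
4 + 2 + 1 + 1
3 + 3 + 2
3 + 3 + 1 + 1
3 + 2 + 2 + 1
2 + 2 + 2 + 2
Counting gives 15.

15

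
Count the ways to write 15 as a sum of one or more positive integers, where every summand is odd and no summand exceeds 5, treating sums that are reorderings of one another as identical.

13

They are:
5,5,5
5,5,3,1,1
5,5,1,1,1,1,1
5,3,3,3,1
5,3,3,1,1,1,1
5,3,1,1,1,1,1,1,1
5,1,1,1,1,1,1,1,1,1,1
3,3,3,3,3
3,3,3,3,1,1,1
3,3,3,1,1,1,1,1,1
3,3,1,1,1,1,1,1,1,1,1
3,1,1,1,1,1,1,1,1,1,1,1,1
1,1,1,1,1,1,1,1,1,1,1,1,1,1,1
Counting gives 13.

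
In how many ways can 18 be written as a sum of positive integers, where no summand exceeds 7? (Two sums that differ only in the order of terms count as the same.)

A full systematic count gives 248.

248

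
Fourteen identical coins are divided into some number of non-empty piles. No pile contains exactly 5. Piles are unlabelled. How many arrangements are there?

105

There are 105 such partitions.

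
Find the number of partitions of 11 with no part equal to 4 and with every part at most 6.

30

There are too many to list fully; the first 12 (by largest part) are:
6, 5
6, 3, 2
6, 3, 1, 1
6, 2, 2, 1
6, 2, 1, 1, 1
6, 1, 1, 1, 1, 1
5, 5, 1
5, 3, 3
5, 3, 2, 1
5, 3, 1, 1, 1
5, 2, 2, 2
5, 2, 2, 1, 1
…and 18 more, for 30 total.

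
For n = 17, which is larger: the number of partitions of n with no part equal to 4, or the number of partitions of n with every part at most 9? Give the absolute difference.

Partitions of 17 with no part equal to 4: 196.
Partitions of 17 with every part at most 9: 252.
|196 − 252| = 56.

56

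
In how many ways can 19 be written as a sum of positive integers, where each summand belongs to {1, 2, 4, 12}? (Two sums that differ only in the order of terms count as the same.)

36

There are too many to list fully; the first 12 (by largest part) are:
1+2+4+12
1+1+1+4+12
1+2+2+2+12
1+1+1+2+2+12
1+1+1+1+1+2+12
1+1+1+1+1+1+1+12
1+2+4+4+4+4
1+1+1+4+4+4+4
1+2+2+2+4+4+4
1+1+1+2+2+4+4+4
1+1+1+1+1+2+4+4+4
1+1+1+1+1+1+1+4+4+4
…and 24 more, for 36 total.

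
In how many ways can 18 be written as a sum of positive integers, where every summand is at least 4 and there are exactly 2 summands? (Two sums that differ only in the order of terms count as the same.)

Listing the qualifying partitions of 18:
14, 4
13, 5
12, 6
11, 7
10, 8
9, 9

6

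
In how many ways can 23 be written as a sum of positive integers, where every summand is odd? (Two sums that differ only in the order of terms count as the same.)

Counting exhaustively, 104 partitions satisfy the conditions.

104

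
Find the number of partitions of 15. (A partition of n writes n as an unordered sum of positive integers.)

176

Direct enumeration gives 176 partitions.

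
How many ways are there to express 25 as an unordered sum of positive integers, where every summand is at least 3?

130

A full systematic count gives 130.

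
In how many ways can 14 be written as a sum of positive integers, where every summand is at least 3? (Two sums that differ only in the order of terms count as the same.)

13

Listing the qualifying partitions of 14:
14
11,3
10,4
9,5
8,6
8,3,3
7,7
7,4,3
6,5,3
6,4,4
5,5,4
5,3,3,3
4,4,3,3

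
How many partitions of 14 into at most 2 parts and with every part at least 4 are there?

They are:
14
10+4
9+5
8+6
7+7
Counting gives 5.

5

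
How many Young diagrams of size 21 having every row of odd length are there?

Counting exhaustively, 76 partitions satisfy the conditions.

76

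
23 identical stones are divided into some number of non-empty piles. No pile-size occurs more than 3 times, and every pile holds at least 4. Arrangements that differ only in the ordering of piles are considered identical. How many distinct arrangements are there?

38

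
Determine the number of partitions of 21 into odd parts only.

Enumerating by decreasing first part gives 76 partitions in all.

76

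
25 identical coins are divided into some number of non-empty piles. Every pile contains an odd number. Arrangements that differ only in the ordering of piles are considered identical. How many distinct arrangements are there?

142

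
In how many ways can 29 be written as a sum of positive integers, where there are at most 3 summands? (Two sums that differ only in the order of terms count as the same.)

There are 85 such partitions.

85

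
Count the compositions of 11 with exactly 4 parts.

A composition of 11 into 4 positive parts is chosen by placing 3 dividers among the 10 gaps between 11 units: C(10,3) = 120.

120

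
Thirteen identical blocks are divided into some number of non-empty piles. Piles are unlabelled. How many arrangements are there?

Systematic enumeration (by largest part, then next-largest, …) yields 101.

101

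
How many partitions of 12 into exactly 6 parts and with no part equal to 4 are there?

8

The partitions of 12 that satisfy the conditions:
1+1+1+1+1+7
1+1+1+1+2+6
1+1+1+1+3+5
1+1+1+2+2+5
1+1+1+3+3+3
1+1+2+2+3+3
1+2+2+2+2+3
2+2+2+2+2+2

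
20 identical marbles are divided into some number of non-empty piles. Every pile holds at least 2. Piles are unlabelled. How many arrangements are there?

137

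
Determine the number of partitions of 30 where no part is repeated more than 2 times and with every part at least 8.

15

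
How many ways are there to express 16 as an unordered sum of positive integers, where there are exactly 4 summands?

A partial list (first 12 by largest part):
1 + 1 + 1 + 13
1 + 1 + 2 + 12
1 + 1 + 3 + 11
1 + 2 + 2 + 11
1 + 1 + 4 + 10
1 + 2 + 3 + 10
2 + 2 + 2 + 10
1 + 1 + 5 + 9
1 + 2 + 4 + 9
1 + 3 + 3 + 9
2 + 2 + 3 + 9
1 + 1 + 6 + 8
…and 22 more, for 34 total.

34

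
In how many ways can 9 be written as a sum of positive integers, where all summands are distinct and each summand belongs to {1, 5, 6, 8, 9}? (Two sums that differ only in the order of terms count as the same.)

2

They are:
9
8+1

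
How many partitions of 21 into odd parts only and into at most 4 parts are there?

Enumerating:
21
19, 1, 1
17, 3, 1
15, 5, 1
15, 3, 3
13, 7, 1
13, 5, 3
11, 9, 1
11, 7, 3
11, 5, 5
9, 9, 3
9, 7, 5
7, 7, 7
Counting gives 13.

13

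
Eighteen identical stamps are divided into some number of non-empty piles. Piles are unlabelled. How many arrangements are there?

Enumerating by decreasing first part gives 385 partitions in all.

385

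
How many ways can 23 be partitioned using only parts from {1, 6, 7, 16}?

13

The partitions of 23 that satisfy the conditions:
16+7
16+6+1
16+1+1+1+1+1+1+1
7+7+7+1+1
7+7+6+1+1+1
7+7+1+1+1+1+1+1+1+1+1
7+6+6+1+1+1+1
7+6+1+1+1+1+1+1+1+1+1+1
7+1+1+1+1+1+1+1+1+1+1+1+1+1+1+1+1
6+6+6+1+1+1+1+1
6+6+1+1+1+1+1+1+1+1+1+1+1
6+1+1+1+1+1+1+1+1+1+1+1+1+1+1+1+1+1
1+1+1+1+1+1+1+1+1+1+1+1+1+1+1+1+1+1+1+1+1+1+1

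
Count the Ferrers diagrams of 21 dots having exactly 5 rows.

A full systematic count gives 101.

101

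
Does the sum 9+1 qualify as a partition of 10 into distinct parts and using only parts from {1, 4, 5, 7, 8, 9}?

Yes

The parts sum to 10, and the condition 'all summands are distinct' holds; the condition 'each summand belongs to {1, 4, 5, 7, 8, 9}' holds.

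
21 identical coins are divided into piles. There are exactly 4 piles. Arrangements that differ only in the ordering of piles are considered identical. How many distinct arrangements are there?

A full systematic count gives 72.

72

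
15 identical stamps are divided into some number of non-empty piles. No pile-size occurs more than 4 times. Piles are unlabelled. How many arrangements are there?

127

Counting exhaustively, 127 partitions satisfy the conditions.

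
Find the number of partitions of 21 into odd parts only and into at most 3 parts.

Listing the qualifying partitions of 21:
21
19 + 1 + 1
17 + 3 + 1
15 + 5 + 1
15 + 3 + 3
13 + 7 + 1
13 + 5 + 3
11 + 9 + 1
11 + 7 + 3
11 + 5 + 5
9 + 9 + 3
9 + 7 + 5
7 + 7 + 7
That's 13 in total.

13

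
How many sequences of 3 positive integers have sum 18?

136

A composition of 18 into 3 positive parts is chosen by placing 2 dividers among the 17 gaps between 18 units: C(17,2) = 136.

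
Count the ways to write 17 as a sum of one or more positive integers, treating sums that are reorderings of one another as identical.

297

Enumerating by decreasing first part gives 297 partitions in all.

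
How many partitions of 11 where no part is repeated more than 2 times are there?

A partial list (first 12 by largest part):
11
10,1
9,2
9,1,1
8,3
8,2,1
7,4
7,3,1
7,2,2
7,2,1,1
6,5
6,4,1
…and 15 more, for 27 total.

27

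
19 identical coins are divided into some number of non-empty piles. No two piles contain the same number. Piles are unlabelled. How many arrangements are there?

There are too many to list fully; the first 12 (by largest part) are:
19
18+1
17+2
16+3
16+2+1
15+4
15+3+1
14+5
14+4+1
14+3+2
13+6
13+5+1
…and 42 more, for 54 total.

54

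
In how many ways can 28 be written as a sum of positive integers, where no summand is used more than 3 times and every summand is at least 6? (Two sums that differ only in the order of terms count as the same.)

A partial list (first 12 by largest part):
28
22+6
21+7
20+8
19+9
18+10
17+11
16+12
16+6+6
15+13
15+7+6
14+14
…and 16 more, for 28 total.

28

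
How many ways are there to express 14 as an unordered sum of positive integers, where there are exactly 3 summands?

They are:
12 + 1 + 1
11 + 2 + 1
10 + 3 + 1
10 + 2 + 2
9 + 4 + 1
9 + 3 + 2
8 + 5 + 1
8 + 4 + 2
8 + 3 + 3
7 + 6 + 1
7 + 5 + 2
7 + 4 + 3
6 + 6 + 2
6 + 5 + 3
6 + 4 + 4
5 + 5 + 4

16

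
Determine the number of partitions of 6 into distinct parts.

4

Listing the qualifying partitions of 6:
6
5+1
4+2
3+2+1
That's 4 in total.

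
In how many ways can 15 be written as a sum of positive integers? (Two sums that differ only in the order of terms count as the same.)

176

A full systematic count gives 176.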